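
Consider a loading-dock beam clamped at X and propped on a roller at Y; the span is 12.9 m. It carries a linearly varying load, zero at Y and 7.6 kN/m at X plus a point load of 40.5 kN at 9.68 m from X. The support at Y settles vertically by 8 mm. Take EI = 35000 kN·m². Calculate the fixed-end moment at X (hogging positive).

M_X = 150.5 kN·m

Take the reaction at Y as the redundant and release it; the primary structure is a cantilever fixed at X.
Free-end deflection of the primary structure under the applied loading (downward +):
  triangular load, peak 7.6 at the fixed end: w₀L⁴/(30EI) = 7015/EI
  point load 40.5 at a = 9.68: Pa²(3L − a)/(6EI) = 18355/EI
  δ_0 = 25370/EI
Tip deflection under a unit load at Y: L³/(3EI) = 715.6/EI.
With EI = 35000 kN·m²: δ_0 = 0.72486 m and δ_{YY} = 0.020445 m/kN.
Compatibility — the beam at Y must follow the support down by 0.008 m: δ_0 − R_Y·δ_{YY} = 0.008, so R_Y = (0.72486 − 0.008)/0.020445 = 35.06 kN.
Moment equilibrium about X: M_X = Σ(load moments about X) − R_Y·L = 602.8 − 35.06×12.9 = 150.5 kN·m.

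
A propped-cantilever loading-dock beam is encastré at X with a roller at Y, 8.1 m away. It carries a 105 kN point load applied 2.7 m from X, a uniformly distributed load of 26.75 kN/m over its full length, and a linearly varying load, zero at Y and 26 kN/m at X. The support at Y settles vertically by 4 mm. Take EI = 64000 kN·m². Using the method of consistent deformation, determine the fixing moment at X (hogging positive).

Remove the prop at Y; the released (primary) structure is a cantilever built in at X.
Primary-structure tip deflection at Y by superposition:
  point load 105 at a = 2.7: Pa²(3L − a)/(6EI) = 2756/EI
  UDL 26.75: wL⁴/(8EI) = 14394/EI
  triangular load, peak 26 at the fixed end: w₀L⁴/(30EI) = 3731/EI
  δ_0 = 20880/EI
Flexibility coefficient — unit upward force at Y: δ_{YY} = L³/(3EI) = 177.1/EI.
With EI = 64000 kN·m²: δ_0 = 0.32625 m and δ_{YY} = 0.002768 m/kN.
Compatibility — the beam at Y must follow the support down by 0.004 m: δ_0 − R_Y·δ_{YY} = 0.004, so R_Y = (0.32625 − 0.004)/0.002768 = 116.4 kN.
Moment equilibrium about X: M_X = Σ(load moments about X) − R_Y·L = 1445 − 116.4×8.1 = 502.3 kN·m.

M_X = 502.3 kN·m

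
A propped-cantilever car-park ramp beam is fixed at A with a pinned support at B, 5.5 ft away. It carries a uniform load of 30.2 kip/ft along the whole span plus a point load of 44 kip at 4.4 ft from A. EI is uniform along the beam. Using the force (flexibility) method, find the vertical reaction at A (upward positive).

R_A = 116.8 kip

Release the roller at B. Primary structure: cantilever fixed at A.
Free-end deflection of the primary structure under the applied loading (downward +):
  UDL 30.2: wL⁴/(8EI) = 3454/EI
  point load 44 at a = 4.4: Pa²(3L − a)/(6EI) = 1718/EI
  δ_0 = 5172/EI
Tip deflection under a unit load at B: L³/(3EI) = 55.46/EI.
The prop prevents deflection at B: R_B = δ_0/δ_{BB} = 5172/55.46 = 93.26 kip.
Vertical equilibrium: R_A = ΣP − R_B = 210.1 − 93.26 = 116.8 kip.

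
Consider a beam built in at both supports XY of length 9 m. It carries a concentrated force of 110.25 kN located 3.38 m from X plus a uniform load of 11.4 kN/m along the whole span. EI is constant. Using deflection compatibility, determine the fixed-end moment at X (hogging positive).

M_X = 222.3 kN·m

Release both end moments; the primary structure is a simply-supported span XY with redundants M_X and M_Y.
End rotations of the released simple span under the applied load (×1/EI):
  at X: point load 110.25 at a = 3.38: Pab(L + b)/(6LEI) = 567/EI
  at Y: point load 110.25 at a = 3.38: Pab(L + a)/(6LEI) = 480.1/EI
  at X: UDL 11.4: wL³/(24EI) = 346.3/EI
  at Y: UDL 11.4: wL³/(24EI) = 346.3/EI
  θ_X0 = 913.3/EI,  θ_Y0 = 826.4/EI
Flexibility coefficients: a unit moment at one end gives L/(3EI) there and L/(6EI) at the far end, so f₁₁ = f₂₂ = 3/EI and f₁₂ = f₂₁ = 1.5/EI.
Compatibility — zero rotation at each built-in end:
  3 M_X + 1.5 M_Y = 913.3
  1.5 M_X + 3 M_Y = 826.4
Solving the pair gives M_X = 222.3 kN·m and M_Y = 164.3 kN·m (hogging).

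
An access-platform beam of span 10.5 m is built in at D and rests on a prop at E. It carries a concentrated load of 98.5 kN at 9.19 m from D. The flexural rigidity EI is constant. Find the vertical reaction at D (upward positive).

R_D = 18.34 kN

Release the roller at E. Primary structure: cantilever fixed at D.
Primary-structure tip deflection at E by superposition:
  point load 98.5 at a = 9.19: Pa²(3L − a)/(6EI) = 30933/EI
Tip deflection under a unit load at E: L³/(3EI) = 385.9/EI.
The prop prevents deflection at E: R_E = δ_0/δ_{EE} = 30933/385.9 = 80.16 kN.
Vertical equilibrium: R_D = ΣP − R_E = 98.5 − 80.16 = 18.34 kN.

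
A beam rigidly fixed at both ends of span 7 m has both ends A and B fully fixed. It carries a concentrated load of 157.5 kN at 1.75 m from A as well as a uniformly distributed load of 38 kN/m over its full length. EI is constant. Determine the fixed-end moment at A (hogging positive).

Release both end moments; the primary structure is a simply-supported span AB with redundants M_A and M_B.
On the primary (simply-supported) span, the end slopes from the loading are:
  at A: point load 157.5 at a = 1.75: Pab(L + b)/(6LEI) = 422.1/EI
  at B: point load 157.5 at a = 1.75: Pab(L + a)/(6LEI) = 301.5/EI
  at A: UDL 38: wL³/(24EI) = 543.1/EI
  at B: UDL 38: wL³/(24EI) = 543.1/EI
  θ_A0 = 965.1/EI,  θ_B0 = 844.5/EI
Flexibility coefficients: a unit moment at one end gives L/(3EI) there and L/(6EI) at the far end, so f₁₁ = f₂₂ = 2.333/EI and f₁₂ = f₂₁ = 1.167/EI.
Compatibility — zero rotation at each built-in end:
  2.333 M_A + 1.167 M_B = 965.1
  1.167 M_A + 2.333 M_B = 844.5
Solving the pair gives M_A = 310.2 kN·m and M_B = 206.8 kN·m (hogging).

M_A = 310.2 kN·m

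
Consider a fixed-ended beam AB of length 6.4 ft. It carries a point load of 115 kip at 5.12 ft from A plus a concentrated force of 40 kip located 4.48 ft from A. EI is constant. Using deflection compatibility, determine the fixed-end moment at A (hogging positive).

M_A = 39.68 kip·ft

Release both end moments; the primary structure is a simply-supported span AB with redundants M_A and M_B.
End rotations of the released simple span under the applied load (×1/EI):
  at A: point load 115 at a = 5.12: Pab(L + b)/(6LEI) = 150.7/EI
  at B: point load 115 at a = 5.12: Pab(L + a)/(6LEI) = 226.1/EI
  at A: point load 40 at a = 4.48: Pab(L + b)/(6LEI) = 74.55/EI
  at B: point load 40 at a = 4.48: Pab(L + a)/(6LEI) = 97.48/EI
  θ_A0 = 225.3/EI,  θ_B0 = 323.6/EI
Flexibility coefficients: a unit moment at one end gives L/(3EI) there and L/(6EI) at the far end, so f₁₁ = f₂₂ = 2.133/EI and f₁₂ = f₂₁ = 1.067/EI.
Compatibility — zero rotation at each built-in end:
  2.133 M_A + 1.067 M_B = 225.3
  1.067 M_A + 2.133 M_B = 323.6
Solving the pair gives M_A = 39.68 kip·ft and M_B = 131.8 kip·ft (hogging).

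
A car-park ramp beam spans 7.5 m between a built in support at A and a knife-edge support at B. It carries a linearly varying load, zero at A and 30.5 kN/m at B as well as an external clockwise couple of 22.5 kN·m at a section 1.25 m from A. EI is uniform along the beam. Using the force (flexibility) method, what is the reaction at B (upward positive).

R_B = 64.28 kN

Release the roller at B. Primary structure: cantilever fixed at A.
Downward deflection at the released point B due to the loads:
  triangular load, peak 30.5 at the free end: 11w₀L⁴/(120EI) = 8846/EI
  clockwise couple 22.5 at a = 1.25: M₀a(2L − a)/(2EI) = 193.4/EI
  δ_0 = 9040/EI
Flexibility coefficient — unit upward force at B: δ_{BB} = L³/(3EI) = 140.6/EI.
The prop prevents deflection at B: R_B = δ_0/δ_{BB} = 9040/140.6 = 64.28 kN.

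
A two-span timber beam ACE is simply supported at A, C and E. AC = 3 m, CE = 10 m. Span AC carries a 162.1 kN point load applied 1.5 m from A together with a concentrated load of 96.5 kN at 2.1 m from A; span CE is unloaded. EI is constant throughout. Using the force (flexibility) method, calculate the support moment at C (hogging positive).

Insert a hinge at C; M_C is the redundant, and each span becomes simply supported.
Discontinuity in slope at C on the released structure — sum the simple-span end rotations:
  span AC: point load 162.1 at a = 1.5: Pab(L + a)/(6LEI) = 91.18/EI
  span AC: point load 96.5 at a = 2.1: Pab(L + a)/(6LEI) = 51.68/EI
  relative rotation θ_0 = (142.9 + 0)/EI = 142.9/EI
A unit hogging moment at C produces rotation L₁/(3EI) + L₂/(3EI) = 4.333/EI.
Slope continuity at C: θ_0 = M_C·4.333/EI, so M_C = 142.9/4.333 = 32.97 kN·m (hogging).

M_C = 32.97 kN·m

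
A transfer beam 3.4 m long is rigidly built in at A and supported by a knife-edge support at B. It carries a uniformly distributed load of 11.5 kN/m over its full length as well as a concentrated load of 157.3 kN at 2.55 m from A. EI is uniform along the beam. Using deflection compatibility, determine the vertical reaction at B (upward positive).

Choose R_B as the redundant. The primary structure is the cantilever fixed at A.
Free-end deflection of the primary structure under the applied loading (downward +):
  UDL 11.5: wL⁴/(8EI) = 192.1/EI
  point load 157.3 at a = 2.55: Pa²(3L − a)/(6EI) = 1304/EI
  δ_0 = 1496/EI
Tip deflection under a unit load at B: L³/(3EI) = 13.1/EI.
Compatibility at B: δ_0 − R_B·δ_{BB} = 0, so R_B = 1496/13.1 = 114.2 kN.

R_B = 114.2 kN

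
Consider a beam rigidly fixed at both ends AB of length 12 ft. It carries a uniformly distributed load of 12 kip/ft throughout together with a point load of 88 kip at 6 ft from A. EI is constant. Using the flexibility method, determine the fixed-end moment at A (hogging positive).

M_A = 276 kip·ft

Release both end moments; the primary structure is a simply-supported span AB with redundants M_A and M_B.
On the primary (simply-supported) span, the end slopes from the loading are:
  at A: UDL 12: wL³/(24EI) = 864/EI
  at B: UDL 12: wL³/(24EI) = 864/EI
  at A: point load 88 at a = 6: Pab(L + b)/(6LEI) = 792/EI
  at B: point load 88 at a = 6: Pab(L + a)/(6LEI) = 792/EI
  θ_A0 = 1656/EI,  θ_B0 = 1656/EI
Flexibility coefficients: a unit moment at one end gives L/(3EI) there and L/(6EI) at the far end, so f₁₁ = f₂₂ = 4/EI and f₁₂ = f₂₁ = 2/EI.
Compatibility — zero rotation at each built-in end:
  4 M_A + 2 M_B = 1656
  2 M_A + 4 M_B = 1656
Solving the pair gives M_A = 276 kip·ft and M_B = 276 kip·ft (hogging).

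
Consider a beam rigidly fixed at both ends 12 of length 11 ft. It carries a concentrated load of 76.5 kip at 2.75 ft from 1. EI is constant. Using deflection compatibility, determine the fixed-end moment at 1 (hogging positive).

Release both end moments; the primary structure is a simply-supported span 12 with redundants M_1 and M_2.
Simple-span end rotations at 1 and 2 under the given loads:
  at 1: point load 76.5 at a = 2.75: Pab(L + b)/(6LEI) = 506.2/EI
  at 2: point load 76.5 at a = 2.75: Pab(L + a)/(6LEI) = 361.6/EI
  θ_10 = 506.2/EI,  θ_20 = 361.6/EI
Flexibility coefficients: a unit moment at one end gives L/(3EI) there and L/(6EI) at the far end, so f₁₁ = f₂₂ = 3.667/EI and f₁₂ = f₂₁ = 1.833/EI.
Compatibility — zero rotation at each built-in end:
  3.667 M_1 + 1.833 M_2 = 506.2
  1.833 M_1 + 3.667 M_2 = 361.6
Solving the pair gives M_1 = 118.3 kip·ft and M_2 = 39.45 kip·ft (hogging).

M_1 = 118.3 kip·ft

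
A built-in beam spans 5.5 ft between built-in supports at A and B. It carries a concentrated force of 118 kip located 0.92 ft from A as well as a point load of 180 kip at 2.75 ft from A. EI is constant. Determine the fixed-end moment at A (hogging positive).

M_A = 199 kip·ft

Release both end moments; the primary structure is a simply-supported span AB with redundants M_A and M_B.
On the primary (simply-supported) span, the end slopes from the loading are:
  at A: point load 118 at a = 0.92: Pab(L + b)/(6LEI) = 151.9/EI
  at B: point load 118 at a = 0.92: Pab(L + a)/(6LEI) = 96.73/EI
  at A: point load 180 at a = 2.75: Pab(L + b)/(6LEI) = 340.3/EI
  at B: point load 180 at a = 2.75: Pab(L + a)/(6LEI) = 340.3/EI
  θ_A0 = 492.2/EI,  θ_B0 = 437/EI
Flexibility coefficients: a unit moment at one end gives L/(3EI) there and L/(6EI) at the far end, so f₁₁ = f₂₂ = 1.833/EI and f₁₂ = f₂₁ = 0.9167/EI.
Compatibility — zero rotation at each built-in end:
  1.833 M_A + 0.9167 M_B = 492.2
  0.9167 M_A + 1.833 M_B = 437
Solving the pair gives M_A = 199 kip·ft and M_B = 138.9 kip·ft (hogging).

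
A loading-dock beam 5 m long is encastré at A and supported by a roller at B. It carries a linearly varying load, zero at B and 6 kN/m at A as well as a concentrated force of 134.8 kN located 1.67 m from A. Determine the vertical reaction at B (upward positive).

Release the roller at B. Primary structure: cantilever fixed at A.
Free-end deflection of the primary structure under the applied loading (downward +):
  triangular load, peak 6 at the fixed end: w₀L⁴/(30EI) = 125/EI
  point load 134.8 at a = 1.67: Pa²(3L − a)/(6EI) = 835.2/EI
  δ_0 = 960.2/EI
Flexibility coefficient — unit upward force at B: δ_{BB} = L³/(3EI) = 41.67/EI.
Compatibility at B: δ_0 − R_B·δ_{BB} = 0, so R_B = 960.2/41.67 = 23.05 kN.

R_B = 23.05 kN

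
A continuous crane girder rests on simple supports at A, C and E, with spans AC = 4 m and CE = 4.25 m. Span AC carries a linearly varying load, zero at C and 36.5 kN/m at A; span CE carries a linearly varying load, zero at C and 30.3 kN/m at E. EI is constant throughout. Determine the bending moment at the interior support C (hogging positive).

M_C = 32.96 kN·m

Take M_C as the redundant. Released structure: two simple spans AC and CE with a hinge at C.
Discontinuity in slope at C on the released structure — sum the simple-span end rotations:
  span AC: triangular load, peak 36.5: 7w₀L³/(360EI) = 45.42/EI
  span CE: triangular load, peak 30.3: 7w₀L³/(360EI) = 45.23/EI
  relative rotation θ_0 = (45.42 + 45.23)/EI = 90.65/EI
A unit hogging moment at C produces rotation L₁/(3EI) + L₂/(3EI) = 2.75/EI.
Compatibility: M_C·(L₁+L₂)/(3EI) = θ_0, giving M_C = 32.96 kN·m (hogging).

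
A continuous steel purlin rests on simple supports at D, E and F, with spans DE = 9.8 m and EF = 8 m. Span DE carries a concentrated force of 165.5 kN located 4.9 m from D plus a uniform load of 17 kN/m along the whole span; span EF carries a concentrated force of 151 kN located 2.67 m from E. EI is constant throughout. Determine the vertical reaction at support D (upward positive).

R_D = 127.2 kN

Take M_E as the redundant. Released structure: two simple spans DE and EF with a hinge at E.
Discontinuity in slope at E on the released structure — sum the simple-span end rotations:
  span DE: point load 165.5 at a = 4.9: Pab(L + a)/(6LEI) = 993.4/EI
  span DE: UDL 17: wL³/(24EI) = 666.7/EI
  span EF: point load 151 at a = 2.67: Pab(L + b)/(6LEI) = 596.8/EI
  relative rotation θ_0 = (1660 + 596.8)/EI = 2257/EI
A unit hogging moment at E produces rotation L₁/(3EI) + L₂/(3EI) = 5.933/EI.
Compatibility: M_E·(L₁+L₂)/(3EI) = θ_0, giving M_E = 380.4 kN·m (hogging).
Span DE, ΣM about D with M_E applied at E: R_E^{DE}·9.8 = 1627 + 380.4, so R_E^{DE} = 204.9 kN and R_D = 332.1 − 204.9 = 127.2 kN.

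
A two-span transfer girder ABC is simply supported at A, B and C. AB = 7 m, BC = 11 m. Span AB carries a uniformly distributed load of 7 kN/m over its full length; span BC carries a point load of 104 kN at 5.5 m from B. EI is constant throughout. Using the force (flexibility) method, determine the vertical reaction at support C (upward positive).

Release continuity at B by inserting a hinge; the redundant is the internal moment M_B. The primary structure is two simply-supported spans AB and BC.
End slopes at the hinge B, treating each span as simply supported:
  span AB: UDL 7: wL³/(24EI) = 100/EI
  span BC: point load 104 at a = 5.5: Pab(L + b)/(6LEI) = 786.5/EI
  relative rotation θ_0 = (100 + 786.5)/EI = 886.5/EI
A unit hogging moment at B produces rotation L₁/(3EI) + L₂/(3EI) = 6/EI.
Compatibility: M_B·(L₁+L₂)/(3EI) = θ_0, giving M_B = 147.8 kN·m (hogging).
Span BC, ΣM about C: R_B^{BC}·11 = 572 + 147.8, so R_B^{BC} = 65.43 kN and R_C = 104 − 65.43 = 38.57 kN.

R_C = 38.57 kN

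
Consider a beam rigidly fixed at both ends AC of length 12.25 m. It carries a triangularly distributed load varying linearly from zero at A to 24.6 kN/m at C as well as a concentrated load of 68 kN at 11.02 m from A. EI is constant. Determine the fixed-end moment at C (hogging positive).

Take the two fixed-end moments M_A, M_C as redundants; the released structure is the simple span AC.
On the primary (simply-supported) span, the end slopes from the loading are:
  at A: triangular load, peak 24.6: 7w₀L³/(360EI) = 879.3/EI
  at C: triangular load, peak 24.6: w₀L³/(45EI) = 1005/EI
  at A: point load 68 at a = 11.02: Pab(L + b)/(6LEI) = 169/EI
  at C: point load 68 at a = 11.02: Pab(L + a)/(6LEI) = 291.8/EI
  θ_A0 = 1048/EI,  θ_C0 = 1297/EI
Flexibility coefficients: a unit moment at one end gives L/(3EI) there and L/(6EI) at the far end, so f₁₁ = f₂₂ = 4.083/EI and f₁₂ = f₂₁ = 2.042/EI.
Compatibility — zero rotation at each built-in end:
  4.083 M_A + 2.042 M_C = 1048
  2.042 M_A + 4.083 M_C = 1297
Solving the pair gives M_A = 130.6 kN·m and M_C = 252.3 kN·m (hogging).

M_C = 252.3 kN·m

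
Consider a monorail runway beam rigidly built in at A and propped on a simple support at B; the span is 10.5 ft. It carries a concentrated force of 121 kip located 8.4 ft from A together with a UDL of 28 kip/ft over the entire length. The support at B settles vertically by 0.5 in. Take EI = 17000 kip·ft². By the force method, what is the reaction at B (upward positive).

R_B = 193.6 kip

Remove the prop at B; the released (primary) structure is a cantilever built in at A.
Deflection at B on the released cantilever, summing each load's contribution:
  point load 121 at a = 8.4: Pa²(3L − a)/(6EI) = 32870/EI
  UDL 28: wL⁴/(8EI) = 42543/EI
  δ_0 = 75413/EI
Tip deflection under a unit load at B: L³/(3EI) = 385.9/EI.
With EI = 17000 kip·ft²: δ_0 = 4.4361 ft and δ_{BB} = 0.022699 ft/kip.
Compatibility — the beam at B must follow the support down by 0.04167 ft: δ_0 − R_B·δ_{BB} = 0.04167, so R_B = (4.4361 − 0.04167)/0.022699 = 193.6 kip.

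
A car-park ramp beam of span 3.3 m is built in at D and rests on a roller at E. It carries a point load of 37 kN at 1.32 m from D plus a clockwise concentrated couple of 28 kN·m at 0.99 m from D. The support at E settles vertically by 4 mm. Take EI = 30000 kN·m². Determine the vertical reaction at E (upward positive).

R_E = 4.169 kN

Choose R_E as the redundant. The primary structure is the cantilever fixed at D.
Downward deflection at the released point E due to the loads:
  point load 37 at a = 1.32: Pa²(3L − a)/(6EI) = 92.19/EI
  clockwise couple 28 at a = 0.99: M₀a(2L − a)/(2EI) = 77.75/EI
  δ_0 = 169.9/EI
Flexibility coefficient — unit upward force at E: δ_{EE} = L³/(3EI) = 11.98/EI.
With EI = 30000 kN·m²: δ_0 = 0.005665 m and δ_{EE} = 0.000399 m/kN.
Compatibility — the beam at E must follow the support down by 0.004 m: δ_0 − R_E·δ_{EE} = 0.004, so R_E = (0.005665 − 0.004)/0.000399 = 4.169 kN.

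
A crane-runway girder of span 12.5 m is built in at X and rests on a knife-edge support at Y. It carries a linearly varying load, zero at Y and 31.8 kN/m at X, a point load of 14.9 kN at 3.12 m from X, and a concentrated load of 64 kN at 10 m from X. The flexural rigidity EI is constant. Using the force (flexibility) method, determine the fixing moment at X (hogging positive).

M_X = 438.6 kN·m

Take the reaction at Y as the redundant and release it; the primary structure is a cantilever fixed at X.
Free-end deflection of the primary structure under the applied loading (downward +):
  triangular load, peak 31.8 at the fixed end: w₀L⁴/(30EI) = 25879/EI
  point load 14.9 at a = 3.12: Pa²(3L − a)/(6EI) = 831.1/EI
  point load 64 at a = 10: Pa²(3L − a)/(6EI) = 29333/EI
  δ_0 = 56043/EI
Tip deflection under a unit load at Y: L³/(3EI) = 651/EI.
The prop prevents deflection at Y: R_Y = δ_0/δ_{YY} = 56043/651 = 86.08 kN.
Moment equilibrium about X: M_X = Σ(load moments about X) − R_Y·L = 1515 − 86.08×12.5 = 438.6 kN·m.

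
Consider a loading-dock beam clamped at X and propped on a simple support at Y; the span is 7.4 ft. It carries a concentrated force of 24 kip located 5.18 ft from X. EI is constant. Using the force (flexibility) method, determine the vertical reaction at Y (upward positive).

R_Y = 13.52 kip

Release the roller at Y. Primary structure: cantilever fixed at X.
Downward deflection at the released point Y due to the loads:
  point load 24 at a = 5.18: Pa²(3L − a)/(6EI) = 1827/EI
Tip deflection under a unit load at Y: L³/(3EI) = 135.1/EI.
The prop prevents deflection at Y: R_Y = δ_0/δ_{YY} = 1827/135.1 = 13.52 kip.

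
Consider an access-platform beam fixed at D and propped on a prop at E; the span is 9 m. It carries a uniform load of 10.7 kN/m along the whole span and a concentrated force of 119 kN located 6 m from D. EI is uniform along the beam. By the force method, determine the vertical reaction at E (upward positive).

Release the roller at E. Primary structure: cantilever fixed at D.
Downward deflection at the released point E due to the loads:
  UDL 10.7: wL⁴/(8EI) = 8775/EI
  point load 119 at a = 6: Pa²(3L − a)/(6EI) = 14994/EI
  δ_0 = 23769/EI
Flexibility coefficient — unit upward force at E: δ_{EE} = L³/(3EI) = 243/EI.
The prop prevents deflection at E: R_E = δ_0/δ_{EE} = 23769/243 = 97.82 kN.

R_E = 97.82 kN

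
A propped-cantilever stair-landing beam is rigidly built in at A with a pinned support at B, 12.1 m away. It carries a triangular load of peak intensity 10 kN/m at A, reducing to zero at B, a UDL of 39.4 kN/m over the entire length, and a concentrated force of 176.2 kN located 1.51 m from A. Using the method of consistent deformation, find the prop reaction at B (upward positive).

R_B = 194.8 kN

Take the reaction at B as the redundant and release it; the primary structure is a cantilever fixed at A.
Downward deflection at the released point B due to the loads:
  triangular load, peak 10 at the fixed end: w₀L⁴/(30EI) = 7145/EI
  UDL 39.4: wL⁴/(8EI) = 105572/EI
  point load 176.2 at a = 1.51: Pa²(3L − a)/(6EI) = 2330/EI
  δ_0 = 115047/EI
Tip deflection under a unit load at B: L³/(3EI) = 590.5/EI.
Compatibility at B: δ_0 − R_B·δ_{BB} = 0, so R_B = 115047/590.5 = 194.8 kN.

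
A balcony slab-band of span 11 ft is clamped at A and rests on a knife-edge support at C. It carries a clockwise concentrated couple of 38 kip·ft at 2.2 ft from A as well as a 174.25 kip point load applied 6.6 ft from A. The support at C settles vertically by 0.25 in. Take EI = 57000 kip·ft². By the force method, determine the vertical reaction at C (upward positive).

Release the roller at C. Primary structure: cantilever fixed at A.
Primary-structure tip deflection at C by superposition:
  clockwise couple 38 at a = 2.2: M₀a(2L − a)/(2EI) = 827.6/EI
  point load 174.25 at a = 6.6: Pa²(3L − a)/(6EI) = 33397/EI
  δ_0 = 34225/EI
Tip deflection under a unit load at C: L³/(3EI) = 443.7/EI.
With EI = 57000 kip·ft²: δ_0 = 0.60044 ft and δ_{CC} = 0.007784 ft/kip.
Compatibility — the beam at C must follow the support down by 0.02083 ft: δ_0 − R_C·δ_{CC} = 0.02083, so R_C = (0.60044 − 0.02083)/0.007784 = 74.46 kip.

R_C = 74.46 kip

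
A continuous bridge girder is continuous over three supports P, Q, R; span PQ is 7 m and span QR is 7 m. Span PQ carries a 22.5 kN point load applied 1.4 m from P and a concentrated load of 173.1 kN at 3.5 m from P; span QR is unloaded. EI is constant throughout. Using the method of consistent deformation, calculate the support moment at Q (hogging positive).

M_Q = 121.2 kN·m

Release continuity at Q by inserting a hinge; the redundant is the internal moment M_Q. The primary structure is two simply-supported spans PQ and QR.
Discontinuity in slope at Q on the released structure — sum the simple-span end rotations:
  span PQ: point load 22.5 at a = 1.4: Pab(L + a)/(6LEI) = 35.28/EI
  span PQ: point load 173.1 at a = 3.5: Pab(L + a)/(6LEI) = 530.1/EI
  relative rotation θ_0 = (565.4 + 0)/EI = 565.4/EI
A unit hogging moment at Q produces rotation L₁/(3EI) + L₂/(3EI) = 4.667/EI.
Compatibility: M_Q·(L₁+L₂)/(3EI) = θ_0, giving M_Q = 121.2 kN·m (hogging).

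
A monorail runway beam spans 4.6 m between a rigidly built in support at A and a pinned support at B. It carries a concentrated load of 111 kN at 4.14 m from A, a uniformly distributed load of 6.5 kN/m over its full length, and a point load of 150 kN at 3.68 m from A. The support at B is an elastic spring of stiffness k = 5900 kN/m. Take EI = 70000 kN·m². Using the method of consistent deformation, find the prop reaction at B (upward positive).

Take the reaction at B as the redundant and release it; the primary structure is a cantilever fixed at A.
Free-end deflection of the primary structure under the applied loading (downward +):
  point load 111 at a = 4.14: Pa²(3L − a)/(6EI) = 3063/EI
  UDL 6.5: wL⁴/(8EI) = 363.8/EI
  point load 150 at a = 3.68: Pa²(3L − a)/(6EI) = 3426/EI
  δ_0 = 6853/EI
Flexibility coefficient — unit upward force at B: δ_{BB} = L³/(3EI) = 32.45/EI.
With EI = 70000 kN·m²: δ_0 = 0.097901 m and δ_{BB} = 0.000464 m/kN.
Compatibility — the spring shortens by R_B/k under the reaction it provides: δ_0 − R_B·δ_{BB} = R_B/k. With 1/k = 0.000169 m/kN, R_B = δ_0 / (δ_{BB} + 1/k) = 0.097901 / (0.000464 + 0.000169) = 154.7 kN.

R_B = 154.7 kN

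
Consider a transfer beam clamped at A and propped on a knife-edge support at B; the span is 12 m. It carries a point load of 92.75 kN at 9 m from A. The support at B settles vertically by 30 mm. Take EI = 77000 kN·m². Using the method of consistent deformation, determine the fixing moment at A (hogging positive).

Take the reaction at B as the redundant and release it; the primary structure is a cantilever fixed at A.
Deflection at B on the released cantilever, summing each load's contribution:
  point load 92.75 at a = 9: Pa²(3L − a)/(6EI) = 33807/EI
Tip deflection under a unit load at B: L³/(3EI) = 576/EI.
With EI = 77000 kN·m²: δ_0 = 0.43906 m and δ_{BB} = 0.007481 m/kN.
Compatibility — the beam at B must follow the support down by 0.03 m: δ_0 − R_B·δ_{BB} = 0.03, so R_B = (0.43906 − 0.03)/0.007481 = 54.68 kN.
Moment equilibrium about A: M_A = Σ(load moments about A) − R_B·L = 834.8 − 54.68×12 = 178.6 kN·m.

M_A = 178.6 kN·m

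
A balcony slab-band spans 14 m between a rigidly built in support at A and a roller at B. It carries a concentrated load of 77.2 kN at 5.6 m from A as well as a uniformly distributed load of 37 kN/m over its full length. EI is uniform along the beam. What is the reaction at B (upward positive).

Remove the prop at B; the released (primary) structure is a cantilever built in at A.
Primary-structure tip deflection at B by superposition:
  point load 77.2 at a = 5.6: Pa²(3L − a)/(6EI) = 14687/EI
  UDL 37: wL⁴/(8EI) = 177674/EI
  δ_0 = 192361/EI
Flexibility coefficient — unit upward force at B: δ_{BB} = L³/(3EI) = 914.7/EI.
Compatibility at B: δ_0 − R_B·δ_{BB} = 0, so R_B = 192361/914.7 = 210.3 kN.

R_B = 210.3 kN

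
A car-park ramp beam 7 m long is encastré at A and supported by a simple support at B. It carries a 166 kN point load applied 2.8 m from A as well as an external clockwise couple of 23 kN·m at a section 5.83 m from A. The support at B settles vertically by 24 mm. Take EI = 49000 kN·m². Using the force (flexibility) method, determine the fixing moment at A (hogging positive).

Remove the prop at B; the released (primary) structure is a cantilever built in at A.
Deflection at B on the released cantilever, summing each load's contribution:
  point load 166 at a = 2.8: Pa²(3L − a)/(6EI) = 3948/EI
  clockwise couple 23 at a = 5.83: M₀a(2L − a)/(2EI) = 547.8/EI
  δ_0 = 4495/EI
Flexibility coefficient — unit upward force at B: δ_{BB} = L³/(3EI) = 114.3/EI.
With EI = 49000 kN·m²: δ_0 = 0.091744 m and δ_{BB} = 0.002333 m/kN.
Compatibility — the beam at B must follow the support down by 0.024 m: δ_0 − R_B·δ_{BB} = 0.024, so R_B = (0.091744 − 0.024)/0.002333 = 29.03 kN.
Moment equilibrium about A: M_A = Σ(load moments about A) − R_B·L = 487.8 − 29.03×7 = 284.6 kN·m.

M_A = 284.6 kN·m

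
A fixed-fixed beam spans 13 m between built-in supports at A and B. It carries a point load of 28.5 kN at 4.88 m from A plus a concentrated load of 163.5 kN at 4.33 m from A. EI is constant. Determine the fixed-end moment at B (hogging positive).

Take the two fixed-end moments M_A, M_B as redundants; the released structure is the simple span AB.
On the primary (simply-supported) span, the end slopes from the loading are:
  at A: point load 28.5 at a = 4.88: Pab(L + b)/(6LEI) = 305.8/EI
  at B: point load 28.5 at a = 4.88: Pab(L + a)/(6LEI) = 258.9/EI
  at A: point load 163.5 at a = 4.33: Pab(L + b)/(6LEI) = 1705/EI
  at B: point load 163.5 at a = 4.33: Pab(L + a)/(6LEI) = 1364/EI
  θ_A0 = 2011/EI,  θ_B0 = 1623/EI
Flexibility coefficients: a unit moment at one end gives L/(3EI) there and L/(6EI) at the far end, so f₁₁ = f₂₂ = 4.333/EI and f₁₂ = f₂₁ = 2.167/EI.
Compatibility — zero rotation at each built-in end:
  4.333 M_A + 2.167 M_B = 2011
  2.167 M_A + 4.333 M_B = 1623
Solving the pair gives M_A = 369.2 kN·m and M_B = 189.9 kN·m (hogging).

M_B = 189.9 kN·m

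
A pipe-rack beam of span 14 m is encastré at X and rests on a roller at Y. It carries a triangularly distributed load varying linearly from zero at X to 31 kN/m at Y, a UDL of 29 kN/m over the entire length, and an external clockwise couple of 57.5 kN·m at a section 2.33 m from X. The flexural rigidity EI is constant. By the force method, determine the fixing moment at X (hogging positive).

M_X = 1096 kN·m

Take the reaction at Y as the redundant and release it; the primary structure is a cantilever fixed at X.
Downward deflection at the released point Y due to the loads:
  triangular load, peak 31 at the free end: 11w₀L⁴/(120EI) = 109165/EI
  UDL 29: wL⁴/(8EI) = 139258/EI
  clockwise couple 57.5 at a = 2.33: M₀a(2L − a)/(2EI) = 1720/EI
  δ_0 = 250143/EI
Tip deflection under a unit load at Y: L³/(3EI) = 914.7/EI.
The prop prevents deflection at Y: R_Y = δ_0/δ_{YY} = 250143/914.7 = 273.5 kN.
Moment equilibrium about X: M_X = Σ(load moments about X) − R_Y·L = 4925 − 273.5×14 = 1096 kN·m.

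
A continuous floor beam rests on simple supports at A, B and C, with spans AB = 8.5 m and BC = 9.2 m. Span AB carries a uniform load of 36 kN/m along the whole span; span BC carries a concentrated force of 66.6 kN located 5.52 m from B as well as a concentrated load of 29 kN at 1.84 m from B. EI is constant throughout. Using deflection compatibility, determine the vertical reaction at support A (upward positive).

R_A = 126 kN

Release continuity at B by inserting a hinge; the redundant is the internal moment M_B. The primary structure is two simply-supported spans AB and BC.
Discontinuity in slope at B on the released structure — sum the simple-span end rotations:
  span AB: UDL 36: wL³/(24EI) = 921.2/EI
  span BC: point load 66.6 at a = 5.52: Pab(L + b)/(6LEI) = 315.7/EI
  span BC: point load 29 at a = 1.84: Pab(L + b)/(6LEI) = 117.8/EI
  relative rotation θ_0 = (921.2 + 433.5)/EI = 1355/EI
A unit hogging moment at B produces rotation L₁/(3EI) + L₂/(3EI) = 5.9/EI.
Slope continuity at B: θ_0 = M_B·5.9/EI, so M_B = 1355/5.9 = 229.6 kN·m (hogging).
Span AB, ΣM about A with M_B applied at B: R_B^{AB}·8.5 = 1300 + 229.6, so R_B^{AB} = 180 kN and R_A = 306 − 180 = 126 kN.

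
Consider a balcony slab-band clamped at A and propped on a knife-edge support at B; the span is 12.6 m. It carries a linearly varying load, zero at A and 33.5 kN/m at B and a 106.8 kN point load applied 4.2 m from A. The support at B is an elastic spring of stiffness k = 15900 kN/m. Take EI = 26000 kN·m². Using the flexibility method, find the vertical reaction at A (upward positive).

Remove the prop at B; the released (primary) structure is a cantilever built in at A.
Free-end deflection of the primary structure under the applied loading (downward +):
  triangular load, peak 33.5 at the free end: 11w₀L⁴/(120EI) = 77400/EI
  point load 106.8 at a = 4.2: Pa²(3L − a)/(6EI) = 10550/EI
  δ_0 = 87950/EI
Tip deflection under a unit load at B: L³/(3EI) = 666.8/EI.
With EI = 26000 kN·m²: δ_0 = 3.3827 m and δ_{BB} = 0.025646 m/kN.
Compatibility — the spring shortens by R_B/k under the reaction it provides: δ_0 − R_B·δ_{BB} = R_B/k. With 1/k = 0.000063 m/kN, R_B = δ_0 / (δ_{BB} + 1/k) = 3.3827 / (0.025646 + 0.000063) = 131.6 kN.
Vertical equilibrium: R_A = ΣP − R_B = 317.9 − 131.6 = 186.3 kN.

R_A = 186.3 kN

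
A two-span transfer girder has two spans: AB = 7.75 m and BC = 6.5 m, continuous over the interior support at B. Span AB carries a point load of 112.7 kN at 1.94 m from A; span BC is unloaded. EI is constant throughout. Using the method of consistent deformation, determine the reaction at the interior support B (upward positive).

R_B = 43.98 kN

Insert a hinge at B; M_B is the redundant, and each span becomes simply supported.
Rotations at B on the released spans (each span's end-slope, ×1/EI):
  span AB: point load 112.7 at a = 1.94: Pab(L + a)/(6LEI) = 264.7/EI
  relative rotation θ_0 = (264.7 + 0)/EI = 264.7/EI
A unit hogging moment at B produces rotation L₁/(3EI) + L₂/(3EI) = 4.75/EI.
Compatibility: M_B·(L₁+L₂)/(3EI) = θ_0, giving M_B = 55.73 kN·m (hogging).
Span AB, ΣM about A with M_B applied at B: R_B^{AB}·7.75 = 218.6 + 55.73, so R_B^{AB} = 35.4 kN and R_A = 112.7 − 35.4 = 77.3 kN.
Span BC, ΣM about C: R_B^{BC}·6.5 = 0 + 55.73, so R_B^{BC} = 8.574 kN and R_C = 0 − 8.574 = -8.574 kN.
R_B = 35.4 + 8.574 = 43.98 kN.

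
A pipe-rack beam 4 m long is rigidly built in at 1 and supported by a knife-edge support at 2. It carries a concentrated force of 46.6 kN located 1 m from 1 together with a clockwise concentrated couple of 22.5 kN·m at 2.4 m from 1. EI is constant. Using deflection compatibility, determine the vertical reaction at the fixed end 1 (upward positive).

R_1 = 35.51 kN

Release the roller at 2. Primary structure: cantilever fixed at 1.
Deflection at 2 on the released cantilever, summing each load's contribution:
  point load 46.6 at a = 1: Pa²(3L − a)/(6EI) = 85.43/EI
  clockwise couple 22.5 at a = 2.4: M₀a(2L − a)/(2EI) = 151.2/EI
  δ_0 = 236.6/EI
Flexibility coefficient — unit upward force at 2: δ_{22} = L³/(3EI) = 21.33/EI.
The prop prevents deflection at 2: R_2 = δ_0/δ_{22} = 236.6/21.33 = 11.09 kN.
Vertical equilibrium: R_1 = ΣP − R_2 = 46.6 − 11.09 = 35.51 kN.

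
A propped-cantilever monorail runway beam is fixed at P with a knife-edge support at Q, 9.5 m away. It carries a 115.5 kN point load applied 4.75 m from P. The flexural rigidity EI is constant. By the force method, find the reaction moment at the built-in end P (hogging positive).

M_P = 205.7 kN·m

Remove the prop at Q; the released (primary) structure is a cantilever built in at P.
Free-end deflection of the primary structure under the applied loading (downward +):
  point load 115.5 at a = 4.75: Pa²(3L − a)/(6EI) = 10315/EI
Tip deflection under a unit load at Q: L³/(3EI) = 285.8/EI.
The prop prevents deflection at Q: R_Q = δ_0/δ_{QQ} = 10315/285.8 = 36.09 kN.
Moment equilibrium about P: M_P = Σ(load moments about P) − R_Q·L = 548.6 − 36.09×9.5 = 205.7 kN·m.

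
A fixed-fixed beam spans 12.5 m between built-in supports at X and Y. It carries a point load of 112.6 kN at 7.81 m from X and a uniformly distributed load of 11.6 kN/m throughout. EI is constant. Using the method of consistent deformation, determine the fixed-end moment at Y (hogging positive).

Release both end moments; the primary structure is a simply-supported span XY with redundants M_X and M_Y.
On the primary (simply-supported) span, the end slopes from the loading are:
  at X: point load 112.6 at a = 7.81: Pab(L + b)/(6LEI) = 945.3/EI
  at Y: point load 112.6 at a = 7.81: Pab(L + a)/(6LEI) = 1117/EI
  at X: UDL 11.6: wL³/(24EI) = 944/EI
  at Y: UDL 11.6: wL³/(24EI) = 944/EI
  θ_X0 = 1889/EI,  θ_Y0 = 2061/EI
Flexibility coefficients: a unit moment at one end gives L/(3EI) there and L/(6EI) at the far end, so f₁₁ = f₂₂ = 4.167/EI and f₁₂ = f₂₁ = 2.083/EI.
Compatibility — zero rotation at each built-in end:
  4.167 M_X + 2.083 M_Y = 1889
  2.083 M_X + 4.167 M_Y = 2061
Solving the pair gives M_X = 274.8 kN·m and M_Y = 357.2 kN·m (hogging).

M_Y = 357.2 kN·m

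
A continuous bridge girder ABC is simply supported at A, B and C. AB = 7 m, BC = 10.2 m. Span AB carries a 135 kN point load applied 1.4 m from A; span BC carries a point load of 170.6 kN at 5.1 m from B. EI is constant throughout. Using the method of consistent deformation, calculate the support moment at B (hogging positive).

M_B = 230.4 kN·m

Release continuity at B by inserting a hinge; the redundant is the internal moment M_B. The primary structure is two simply-supported spans AB and BC.
Rotations at B on the released spans (each span's end-slope, ×1/EI):
  span AB: point load 135 at a = 1.4: Pab(L + a)/(6LEI) = 211.7/EI
  span BC: point load 170.6 at a = 5.1: Pab(L + b)/(6LEI) = 1109/EI
  relative rotation θ_0 = (211.7 + 1109)/EI = 1321/EI
A unit hogging moment at B produces rotation L₁/(3EI) + L₂/(3EI) = 5.733/EI.
Slope continuity at B: θ_0 = M_B·5.733/EI, so M_B = 1321/5.733 = 230.4 kN·m (hogging).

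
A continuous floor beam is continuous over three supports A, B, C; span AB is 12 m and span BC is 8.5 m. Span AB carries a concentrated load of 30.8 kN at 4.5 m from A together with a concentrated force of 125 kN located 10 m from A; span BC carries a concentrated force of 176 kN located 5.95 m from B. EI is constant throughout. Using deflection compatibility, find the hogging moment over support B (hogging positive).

M_B = 231.3 kN·m

Insert a hinge at B; M_B is the redundant, and each span becomes simply supported.
Discontinuity in slope at B on the released structure — sum the simple-span end rotations:
  span AB: point load 30.8 at a = 4.5: Pab(L + a)/(6LEI) = 238.2/EI
  span AB: point load 125 at a = 10: Pab(L + a)/(6LEI) = 763.9/EI
  span BC: point load 176 at a = 5.95: Pab(L + b)/(6LEI) = 578.6/EI
  relative rotation θ_0 = (1002 + 578.6)/EI = 1581/EI
A unit hogging moment at B produces rotation L₁/(3EI) + L₂/(3EI) = 6.833/EI.
Slope continuity at B: θ_0 = M_B·6.833/EI, so M_B = 1581/6.833 = 231.3 kN·m (hogging).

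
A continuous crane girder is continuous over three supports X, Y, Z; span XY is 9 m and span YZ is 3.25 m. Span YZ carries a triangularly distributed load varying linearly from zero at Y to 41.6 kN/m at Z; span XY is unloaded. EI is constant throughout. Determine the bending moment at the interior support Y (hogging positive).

Insert a hinge at Y; M_Y is the redundant, and each span becomes simply supported.
End slopes at the hinge Y, treating each span as simply supported:
  span YZ: triangular load, peak 41.6: 7w₀L³/(360EI) = 27.77/EI
  relative rotation θ_0 = (0 + 27.77)/EI = 27.77/EI
A unit hogging moment at Y produces rotation L₁/(3EI) + L₂/(3EI) = 4.083/EI.
Compatibility: M_Y·(L₁+L₂)/(3EI) = θ_0, giving M_Y = 6.8 kN·m (hogging).

M_Y = 6.8 kN·m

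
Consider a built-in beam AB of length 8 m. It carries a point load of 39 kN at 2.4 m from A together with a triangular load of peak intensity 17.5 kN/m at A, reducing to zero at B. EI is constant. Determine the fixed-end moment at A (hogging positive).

Take the two fixed-end moments M_A, M_B as redundants; the released structure is the simple span AB.
End rotations of the released simple span under the applied load (×1/EI):
  at A: point load 39 at a = 2.4: Pab(L + b)/(6LEI) = 148.5/EI
  at B: point load 39 at a = 2.4: Pab(L + a)/(6LEI) = 113.6/EI
  at A: triangular load, peak 17.5: w₀L³/(45EI) = 199.1/EI
  at B: triangular load, peak 17.5: 7w₀L³/(360EI) = 174.2/EI
  θ_A0 = 347.6/EI,  θ_B0 = 287.8/EI
Flexibility coefficients: a unit moment at one end gives L/(3EI) there and L/(6EI) at the far end, so f₁₁ = f₂₂ = 2.667/EI and f₁₂ = f₂₁ = 1.333/EI.
Compatibility — zero rotation at each built-in end:
  2.667 M_A + 1.333 M_B = 347.6
  1.333 M_A + 2.667 M_B = 287.8
Solving the pair gives M_A = 101.9 kN·m and M_B = 56.99 kN·m (hogging).

M_A = 101.9 kN·m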